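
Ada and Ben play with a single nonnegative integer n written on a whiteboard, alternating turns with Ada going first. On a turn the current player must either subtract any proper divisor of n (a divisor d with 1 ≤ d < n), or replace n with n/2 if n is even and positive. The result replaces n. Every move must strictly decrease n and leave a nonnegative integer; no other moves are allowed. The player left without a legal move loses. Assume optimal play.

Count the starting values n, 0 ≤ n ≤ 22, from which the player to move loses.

Compute win/loss labels from the base case upward. A position with no move is L. Any other position is W if it can reach an L in one move, else L.
n=0: no move → L
n=1: no move → L
n=2: can move to 1, which is L ⇒ W
n=3: the only move is to 2(W), a W ⇒ L
n=4: can move to 3, which is L ⇒ W
n=5: the only move is to 4(W), a W ⇒ L
n=6: can move to 3, which is L ⇒ W
n=7: the only move is to 6(W), a W ⇒ L
n=8: can move to 7, which is L ⇒ W
n=9: moves to 6(W), 8(W); every one is W ⇒ L
n=10: can move to 5, which is L ⇒ W
n=11: the only move is to 10(W), a W ⇒ L
n=12: can move to 9, which is L ⇒ W
n=13: the only move is to 12(W), a W ⇒ L
n=14: can move to 7, which is L ⇒ W
n=15: moves to 10(W), 12(W), 14(W); every one is W ⇒ L
n=16: can move to 15, which is L ⇒ W
n=17: the only move is to 16(W), a W ⇒ L
n=18: can move to 9, which is L ⇒ W
n=19: the only move is to 18(W), a W ⇒ L
n=20: can move to 15, which is L ⇒ W
n=21: moves to 14(W), 18(W), 20(W); every one is W ⇒ L
n=22: can move to 11, which is L ⇒ W
L entries with 0 ≤ n ≤ 22: n = 0, 1, 3, 5, 7, 9, 11, 13, 15, 17, 19, 21; that makes 12.

12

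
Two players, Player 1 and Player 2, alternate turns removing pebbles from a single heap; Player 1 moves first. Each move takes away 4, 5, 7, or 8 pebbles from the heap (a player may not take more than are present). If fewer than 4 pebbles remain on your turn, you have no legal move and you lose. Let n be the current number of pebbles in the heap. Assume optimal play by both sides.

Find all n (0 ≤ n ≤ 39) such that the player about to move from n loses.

Label each position W (a win for the player to move) or L (a loss). A position with no legal move is L; any other position is W exactly when some move reaches an L, and L when every move reaches a W.
n=0: no move → L
n=1: no move → L
n=2: no move → L
n=3: no move → L
n=4: W (go to 0, an L position)
n=5: W (go to 1, an L position)
n=6: W (go to 2, an L position)
n=7: W (go to 3, an L position)
n=8: W (go to 3, an L position)
n=9: W (go to 2, an L position)
n=10: W (go to 3, an L position)
n=11: W (go to 3, an L position)
n=12: L (options 8(W), 7(W), 5(W), 4(W) are all W)
n=13: L (options 9(W), 8(W), 6(W), 5(W) are all W)
n=14: L (options 10(W), 9(W), 7(W), 6(W) are all W)
n=15: L (options 11(W), 10(W), 8(W), 7(W) are all W)
n=16: W (go to 12, an L position)
n=17: W (go to 13, an L position)
n=18: W (go to 14, an L position)
n=19: W (go to 15, an L position)
n=20: W (go to 15, an L position)
n=21: W (go to 14, an L position)
n=22: W (go to 15, an L position)
n=23: W (go to 15, an L position)
n=24: L (options 20(W), 19(W), 17(W), 16(W) are all W)
n=25: L (options 21(W), 20(W), 18(W), 17(W) are all W)
n=26: L (options 22(W), 21(W), 19(W), 18(W) are all W)
n=27: L (options 23(W), 22(W), 20(W), 19(W) are all W)
n=28: W (go to 24, an L position)
n=29: W (go to 25, an L position)
n=30: W (go to 26, an L position)
n=31: W (go to 27, an L position)
n=32: W (go to 27, an L position)
n=33: W (go to 26, an L position)
n=34: W (go to 27, an L position)
n=35: W (go to 27, an L position)
n=36: L (options 32(W), 31(W), 29(W), 28(W) are all W)
n=37: L (options 33(W), 32(W), 30(W), 29(W) are all W)
n=38: L (options 34(W), 33(W), 31(W), 30(W) are all W)
n=39: L (options 35(W), 34(W), 32(W), 31(W) are all W)
Reading off the rows marked L gives the requested list; there are 16 such values of n.

0, 1, 2, 3, 12, 13, 14, 15, 24, 25, 26, 27, 36, 37, 38, 39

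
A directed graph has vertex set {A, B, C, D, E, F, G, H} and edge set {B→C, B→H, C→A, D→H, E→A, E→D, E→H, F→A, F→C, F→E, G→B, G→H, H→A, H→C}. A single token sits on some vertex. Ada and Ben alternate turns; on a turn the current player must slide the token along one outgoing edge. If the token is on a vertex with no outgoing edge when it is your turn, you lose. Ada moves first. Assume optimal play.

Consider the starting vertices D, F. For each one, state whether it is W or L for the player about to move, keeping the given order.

Positions with no move are L. A position that does have a move is losing for the player to move precisely when every available move leads to a winning position for the opponent. Fill in the labels:
Every edge goes from a vertex to one that appears earlier in the order A, C, H, D, E, B, F, G, so processing vertices in that order labels each vertex after all of its successors.
A: no outgoing edge → L
C: W (go to A, an L position)
H: W (go to A, an L position)
D: L (sole option H(W) is W)
E: W (go to D, an L position)
B: L (options H(W), C(W) are all W)
F: W (go to A, an L position)
G: W (go to B, an L position)

D: L, F: W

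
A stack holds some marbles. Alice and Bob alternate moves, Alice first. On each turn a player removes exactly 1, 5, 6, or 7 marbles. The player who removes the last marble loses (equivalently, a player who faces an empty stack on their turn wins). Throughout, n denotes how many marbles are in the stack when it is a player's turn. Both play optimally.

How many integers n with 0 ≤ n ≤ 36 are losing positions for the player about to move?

Label each position W (a win for the player to move) or L (a loss). A position with no legal move is W; any other position is W exactly when some move reaches an L, and L when every move reaches a W.
n=0: no move; the opponent has just taken the last marble and therefore loses → W
n=1: the only move is to 0(W), a W ⇒ L
n=2: can move to 1, which is L ⇒ W
n=3: the only move is to 2(W), a W ⇒ L
n=4: can move to 3, which is L ⇒ W
n=5: moves to 4(W), 0(W); every one is W ⇒ L
n=6: can move to 5, which is L ⇒ W
n=7: can move to 1, which is L ⇒ W
n=8: can move to 3, which is L ⇒ W
n=9: can move to 3, which is L ⇒ W
n=10: can move to 5, which is L ⇒ W
n=11: can move to 5, which is L ⇒ W
n=12: can move to 5, which is L ⇒ W
n=13: moves to 12(W), 8(W), 7(W), 6(W); every one is W ⇒ L
n=14: can move to 13, which is L ⇒ W
n=15: moves to 14(W), 10(W), 9(W), 8(W); every one is W ⇒ L
n=16: can move to 15, which is L ⇒ W
n=17: moves to 16(W), 12(W), 11(W), 10(W); every one is W ⇒ L
n=18: can move to 17, which is L ⇒ W
n=19: can move to 13, which is L ⇒ W
n=20: can move to 15, which is L ⇒ W
n=21: can move to 15, which is L ⇒ W
n=22: can move to 17, which is L ⇒ W
n=23: can move to 17, which is L ⇒ W
n=24: can move to 17, which is L ⇒ W
n=25: moves to 24(W), 20(W), 19(W), 18(W); every one is W ⇒ L
n=26: can move to 25, which is L ⇒ W
n=27: moves to 26(W), 22(W), 21(W), 20(W); every one is W ⇒ L
n=28: can move to 27, which is L ⇒ W
n=29: moves to 28(W), 24(W), 23(W), 22(W); every one is W ⇒ L
n=30: can move to 29, which is L ⇒ W
n=31: can move to 25, which is L ⇒ W
n=32: can move to 27, which is L ⇒ W
n=33: can move to 27, which is L ⇒ W
n=34: can move to 29, which is L ⇒ W
n=35: can move to 29, which is L ⇒ W
n=36: can move to 29, which is L ⇒ W
L entries with 0 ≤ n ≤ 36: n = 1, 3, 5, 13, 15, 17, 25, 27, 29; that makes 9.

9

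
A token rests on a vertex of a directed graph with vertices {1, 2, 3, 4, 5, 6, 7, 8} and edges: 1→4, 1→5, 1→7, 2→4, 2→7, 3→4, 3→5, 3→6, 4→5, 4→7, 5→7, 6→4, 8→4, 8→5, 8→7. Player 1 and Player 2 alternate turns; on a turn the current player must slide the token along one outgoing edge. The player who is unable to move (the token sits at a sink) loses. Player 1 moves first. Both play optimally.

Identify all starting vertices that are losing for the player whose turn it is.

Compute win/loss labels from the base case upward. A position with no move is L. Any other position is W if it can reach an L in one move, else L.
Every edge goes from a vertex to one that appears earlier in the order 7, 5, 4, 1, 8, 2, 6, 3, so processing vertices in that order labels each vertex after all of its successors.
7: no outgoing edge → L
5: W (go to 7, an L position)
4: W (go to 7, an L position)
1: W (go to 7, an L position)
8: W (go to 7, an L position)
2: W (go to 7, an L position)
6: L (sole option 4(W) is W)
3: W (go to 6, an L position)
Reading off the rows marked L gives the requested list; there are 2 such vertices.

6, 7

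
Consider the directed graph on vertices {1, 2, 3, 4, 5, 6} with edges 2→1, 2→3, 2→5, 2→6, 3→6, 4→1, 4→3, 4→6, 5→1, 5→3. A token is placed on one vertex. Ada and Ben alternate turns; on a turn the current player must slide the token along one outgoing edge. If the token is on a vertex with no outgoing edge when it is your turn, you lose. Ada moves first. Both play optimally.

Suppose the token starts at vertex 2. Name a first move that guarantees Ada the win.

Move to 6.

Classify positions by backward induction: terminal positions (no move available) are L. From any other position, the mover wins iff some move reaches an L.
Every edge goes from a vertex to one that appears earlier in the order 1, 6, 3, 5, 4, 2, so processing vertices in that order labels each vertex after all of its successors.
1: no outgoing edge → L
6: no outgoing edge → L
3: →6(L), so W
5: →1(L), so W
4: →6(L), so W
2: →6(L), so W
From 2, the L positions reachable in one move are: 6, 1. Any move reaching one of these is winning.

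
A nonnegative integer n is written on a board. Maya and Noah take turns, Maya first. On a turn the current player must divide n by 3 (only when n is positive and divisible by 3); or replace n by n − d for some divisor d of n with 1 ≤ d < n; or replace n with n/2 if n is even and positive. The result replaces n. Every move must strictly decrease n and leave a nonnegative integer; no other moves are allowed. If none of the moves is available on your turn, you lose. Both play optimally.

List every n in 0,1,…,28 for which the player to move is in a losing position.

Classify positions by backward induction: terminal positions (no move available) are L. From any other position, the mover wins iff some move reaches an L.
n=0: no move → L
n=1: no move → L
n=2: →1(L), so W
n=3: →1(L), so W
n=4: →2(W), 3(W) — all W, so L
n=5: →4(L), so W
n=6: →4(L), so W
n=7: →6(W) only, which is W, so L
n=8: →4(L), so W
n=9: →3(W), 6(W), 8(W) — all W, so L
n=10: →9(L), so W
n=11: →10(W) only, which is W, so L
n=12: →4(L), so W
n=13: →12(W) only, which is W, so L
n=14: →7(L), so W
n=15: →5(W), 10(W), 12(W), 14(W) — all W, so L
n=16: →15(L), so W
n=17: →16(W) only, which is W, so L
n=18: →9(L), so W
n=19: →18(W) only, which is W, so L
n=20: →15(L), so W
n=21: →7(L), so W
n=22: →11(L), so W
n=23: →22(W) only, which is W, so L
n=24: →23(L), so W
n=25: →20(W), 24(W) — all W, so L
n=26: →13(L), so W
n=27: →9(L), so W
n=28: →14(W), 21(W), 24(W), 26(W), 27(W) — all W, so L
The losing starting values of n are exactly the entries labelled L in this table (13 of them).

0, 1, 4, 7, 9, 11, 13, 15, 17, 19, 23, 25, 28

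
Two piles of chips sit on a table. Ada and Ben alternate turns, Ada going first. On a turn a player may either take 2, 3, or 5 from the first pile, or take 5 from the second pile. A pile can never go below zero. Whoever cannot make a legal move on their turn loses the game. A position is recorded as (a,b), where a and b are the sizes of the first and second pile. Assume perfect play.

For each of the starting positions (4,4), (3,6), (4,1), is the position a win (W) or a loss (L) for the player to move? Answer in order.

Classify positions by backward induction: terminal positions (no move available) are L. From any other position, the mover wins iff some move reaches an L.
No move ever increases a pile, so every position that can arise here has a ≤ 4 and b ≤ 6; it is enough to label the cells with 0 ≤ a ≤ 4 and 0 ≤ b ≤ 6.
Every move lowers a or b (never raises either), so fill the grid row by row in increasing a, and left to right within a row: each cell's successors are then already labelled.
      b=0  b=1  b=2  b=3  b=4  b=5  b=6
a=0:    L    L    L    L    L    W    W
a=1:    L    L    L    L    L    W    W
a=2:    W    W    W    W    W    L    L
a=3:    W    W    W    W    W    L    L
a=4:    W    W    W    W    W    W    W
Cells with no legal move (terminal, hence L): (0,0), (0,1), (0,2), (0,3), (0,4), (1,0), (1,1), (1,2), (1,3), (1,4).
The remaining L cells, each justified by listing all of its moves:
(2,5): moves to (0,5)(W), (2,0)(W); every one is W ⇒ L
(2,6): moves to (0,6)(W), (2,1)(W); every one is W ⇒ L
(3,5): moves to (1,5)(W), (0,5)(W), (3,0)(W); every one is W ⇒ L
(3,6): moves to (1,6)(W), (0,6)(W), (3,1)(W); every one is W ⇒ L
Every other cell has at least one move into one of the L cells above, so it is W.
(4,4): the move to (1,4) reaches an L cell, so W
(3,6): one of the L cells justified above, so L
(4,1): the move to (1,1) reaches an L cell, so W

(4,4): W, (3,6): L, (4,1): W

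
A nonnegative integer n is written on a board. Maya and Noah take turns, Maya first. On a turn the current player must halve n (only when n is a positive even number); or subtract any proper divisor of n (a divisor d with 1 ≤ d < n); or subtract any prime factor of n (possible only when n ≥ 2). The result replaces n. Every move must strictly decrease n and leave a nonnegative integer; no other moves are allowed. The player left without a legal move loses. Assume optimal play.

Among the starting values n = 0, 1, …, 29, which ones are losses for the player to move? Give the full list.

Build the W/L table. Terminal = L. A non-terminal position is W if it has a move to some L; otherwise it is L.
n=0: no move → L
n=1: no move → L
n=2: reaches L-position 0 → W
n=3: reaches L-position 0 → W
n=4: only reaches 2(W), 3(W), all W → L
n=5: reaches L-position 0 → W
n=6: reaches L-position 4 → W
n=7: reaches L-position 0 → W
n=8: reaches L-position 4 → W
n=9: only reaches 6(W), 8(W), all W → L
n=10: reaches L-position 9 → W
n=11: reaches L-position 0 → W
n=12: reaches L-position 9 → W
n=13: reaches L-position 0 → W
n=14: only reaches 7(W), 12(W), 13(W), all W → L
n=15: reaches L-position 14 → W
n=16: reaches L-position 14 → W
n=17: reaches L-position 0 → W
n=18: reaches L-position 9 → W
n=19: reaches L-position 0 → W
n=20: only reaches 10(W), 15(W), 16(W), 18(W), 19(W), all W → L
n=21: reaches L-position 14 → W
n=22: reaches L-position 20 → W
n=23: reaches L-position 0 → W
n=24: reaches L-position 20 → W
n=25: reaches L-position 20 → W
n=26: only reaches 13(W), 24(W), 25(W), all W → L
n=27: reaches L-position 26 → W
n=28: reaches L-position 14 → W
n=29: reaches L-position 0 → W
The losing starting values of n are exactly the entries labelled L in this table (7 of them).

0, 1, 4, 9, 14, 20, 26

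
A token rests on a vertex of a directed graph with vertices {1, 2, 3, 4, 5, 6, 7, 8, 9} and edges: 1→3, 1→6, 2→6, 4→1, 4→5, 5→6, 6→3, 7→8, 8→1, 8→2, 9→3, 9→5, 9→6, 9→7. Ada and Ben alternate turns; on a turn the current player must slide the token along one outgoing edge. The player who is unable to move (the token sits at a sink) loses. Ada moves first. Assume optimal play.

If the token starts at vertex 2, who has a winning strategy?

Label each position W (a win for the player to move) or L (a loss). A position with no legal move is L; any other position is W exactly when some move reaches an L, and L when every move reaches a W.
Every edge goes from a vertex to one that appears earlier in the order 3, 6, 1, 2, 5, 4, 8, 7, 9, so processing vertices in that order labels each vertex after all of its successors.
3: no outgoing edge → L
6: W (go to 3, an L position)
1: W (go to 3, an L position)
2: L (sole option 6(W) is W)
5: L (sole option 6(W) is W)
4: W (go to 5, an L position)
8: W (go to 2, an L position)
7: L (sole option 8(W) is W)
9: W (go to 7, an L position)
The starting position 2 is L: whatever Ada does, the opponent receives a W position.

Ben wins.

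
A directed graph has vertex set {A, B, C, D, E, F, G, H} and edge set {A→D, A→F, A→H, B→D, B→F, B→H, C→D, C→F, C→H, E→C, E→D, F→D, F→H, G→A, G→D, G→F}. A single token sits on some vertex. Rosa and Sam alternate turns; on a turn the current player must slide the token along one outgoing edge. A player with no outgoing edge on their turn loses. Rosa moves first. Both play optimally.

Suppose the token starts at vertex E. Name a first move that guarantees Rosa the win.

Positions with no move are L. A position that does have a move is losing for the player to move precisely when every available move leads to a winning position for the opponent. Fill in the labels:
Every edge goes from a vertex to one that appears earlier in the order H, D, F, A, C, B, G, E, so processing vertices in that order labels each vertex after all of its successors.
H: no outgoing edge → L
D: no outgoing edge → L
F: →D(L), so W
A: →D(L), so W
C: →D(L), so W
B: →D(L), so W
G: →D(L), so W
E: →D(L), so W
From E, the L positions reachable in one move are: D.

Move to D.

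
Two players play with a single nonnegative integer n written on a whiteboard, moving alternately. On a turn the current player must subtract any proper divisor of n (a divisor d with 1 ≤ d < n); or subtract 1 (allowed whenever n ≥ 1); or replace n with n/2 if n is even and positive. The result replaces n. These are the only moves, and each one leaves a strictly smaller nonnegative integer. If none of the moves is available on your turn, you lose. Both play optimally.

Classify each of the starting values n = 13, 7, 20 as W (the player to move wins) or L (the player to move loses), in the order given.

Use the standard recursion: the mover loses at a terminal position; elsewhere, the mover wins exactly when some move hands the opponent an L position.
n=0: no move → L
n=1: W (go to 0, an L position)
n=2: L (sole option 1(W) is W)
n=3: W (go to 2, an L position)
n=4: W (go to 2, an L position)
n=5: L (sole option 4(W) is W)
n=6: W (go to 5, an L position)
n=7: L (sole option 6(W) is W)
n=8: W (go to 7, an L position)
n=9: L (options 6(W), 8(W) are all W)
n=10: W (go to 5, an L position)
n=11: L (sole option 10(W) is W)
n=12: W (go to 9, an L position)
n=13: L (sole option 12(W) is W)
n=14: W (go to 7, an L position)
n=15: L (options 10(W), 12(W), 14(W) are all W)
n=16: W (go to 15, an L position)
n=17: L (sole option 16(W) is W)
n=18: W (go to 9, an L position)
n=19: L (sole option 18(W) is W)
n=20: W (go to 15, an L position)

13: L, 7: L, 20: W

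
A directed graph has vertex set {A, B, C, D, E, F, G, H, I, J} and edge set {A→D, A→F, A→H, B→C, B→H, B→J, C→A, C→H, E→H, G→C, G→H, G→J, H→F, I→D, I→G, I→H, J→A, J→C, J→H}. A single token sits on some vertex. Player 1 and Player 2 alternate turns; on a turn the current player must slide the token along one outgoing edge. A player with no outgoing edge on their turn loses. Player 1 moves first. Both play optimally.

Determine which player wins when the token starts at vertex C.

Player 2 wins.

Label each position W (a win for the player to move) or L (a loss). A position with no legal move is L; any other position is W exactly when some move reaches an L, and L when every move reaches a W.
Every edge goes from a vertex to one that appears earlier in the order D, F, H, A, C, J, G, I, B, E, so processing vertices in that order labels each vertex after all of its successors.
D: no outgoing edge → L
F: no outgoing edge → L
H: can move to F, which is L ⇒ W
A: can move to F, which is L ⇒ W
C: moves to A(W), H(W); every one is W ⇒ L
J: can move to C, which is L ⇒ W
G: can move to C, which is L ⇒ W
I: can move to D, which is L ⇒ W
B: can move to C, which is L ⇒ W
E: the only move is to H(W), a W ⇒ L
Every move from C reaches a W position, so the mover loses.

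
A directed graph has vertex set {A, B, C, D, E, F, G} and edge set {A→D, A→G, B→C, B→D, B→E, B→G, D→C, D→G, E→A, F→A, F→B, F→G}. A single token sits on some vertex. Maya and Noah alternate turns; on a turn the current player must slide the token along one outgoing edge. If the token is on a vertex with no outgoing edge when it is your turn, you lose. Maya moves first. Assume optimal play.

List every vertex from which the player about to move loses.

C, E, G

Positions with no move are L. A position that does have a move is losing for the player to move precisely when every available move leads to a winning position for the opponent. Fill in the labels:
Every edge goes from a vertex to one that appears earlier in the order C, G, D, A, E, B, F, so processing vertices in that order labels each vertex after all of its successors.
C: no outgoing edge → L
G: no outgoing edge → L
D: →G(L), so W
A: →G(L), so W
E: →A(W) only, which is W, so L
B: →E(L), so W
F: →G(L), so W
Reading off the rows marked L gives the requested list; there are 3 such vertices.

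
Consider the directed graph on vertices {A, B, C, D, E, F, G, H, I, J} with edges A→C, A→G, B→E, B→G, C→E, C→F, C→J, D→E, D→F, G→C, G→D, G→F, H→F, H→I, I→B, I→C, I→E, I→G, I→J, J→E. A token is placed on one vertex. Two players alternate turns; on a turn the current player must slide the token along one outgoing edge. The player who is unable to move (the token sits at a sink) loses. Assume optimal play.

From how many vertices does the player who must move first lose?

Build the W/L table. Terminal = L. A non-terminal position is W if it has a move to some L; otherwise it is L.
Every edge goes from a vertex to one that appears earlier in the order E, F, J, D, C, G, B, I, H, A, so processing vertices in that order labels each vertex after all of its successors.
E: no outgoing edge → L
F: no outgoing edge → L
J: W (go to E, an L position)
D: W (go to F, an L position)
C: W (go to F, an L position)
G: W (go to F, an L position)
B: W (go to E, an L position)
I: W (go to E, an L position)
H: W (go to F, an L position)
A: L (options G(W), C(W) are all W)
The L vertices are A, E, F; that is 3 in all.

3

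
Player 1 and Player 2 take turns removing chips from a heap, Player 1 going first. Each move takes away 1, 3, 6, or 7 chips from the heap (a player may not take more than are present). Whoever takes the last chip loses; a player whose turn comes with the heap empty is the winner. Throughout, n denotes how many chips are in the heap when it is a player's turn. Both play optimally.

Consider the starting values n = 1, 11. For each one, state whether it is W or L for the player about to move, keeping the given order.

Classify positions by backward induction: terminal positions (no move available) are W. From any other position, the mover wins iff some move reaches an L.
n=0: no move; the opponent has just taken the last chip and therefore loses → W
n=1: →0(W) only, which is W, so L
n=2: →1(L), so W
n=3: →2(W), 0(W) — all W, so L
n=4: →3(L), so W
n=5: →4(W), 2(W) — all W, so L
n=6: →5(L), so W
n=7: →1(L), so W
n=8: →5(L), so W
n=9: →3(L), so W
n=10: →3(L), so W
n=11: →5(L), so W

1: L, 11: W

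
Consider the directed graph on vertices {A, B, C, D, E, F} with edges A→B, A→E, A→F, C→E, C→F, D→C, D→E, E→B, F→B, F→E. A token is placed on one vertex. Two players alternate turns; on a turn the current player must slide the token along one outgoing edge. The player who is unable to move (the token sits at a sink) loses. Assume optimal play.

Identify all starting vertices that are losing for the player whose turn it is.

Build the W/L table. Terminal = L. A non-terminal position is W if it has a move to some L; otherwise it is L.
Every edge goes from a vertex to one that appears earlier in the order B, E, F, C, A, D, so processing vertices in that order labels each vertex after all of its successors.
B: no outgoing edge → L
E: W (go to B, an L position)
F: W (go to B, an L position)
C: L (options F(W), E(W) are all W)
A: W (go to B, an L position)
D: W (go to C, an L position)
The losing starting vertices are exactly the entries labelled L in this table (2 of them).

B, C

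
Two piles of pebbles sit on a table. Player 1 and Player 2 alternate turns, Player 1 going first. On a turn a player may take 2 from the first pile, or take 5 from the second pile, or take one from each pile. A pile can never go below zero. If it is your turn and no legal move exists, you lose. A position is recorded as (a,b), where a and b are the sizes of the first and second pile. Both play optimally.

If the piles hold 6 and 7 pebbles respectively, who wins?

Player 1 wins.

Build the W/L table. Terminal = L. A non-terminal position is W if it has a move to some L; otherwise it is L.
No move ever increases a pile, so every position that can arise here has a ≤ 6 and b ≤ 7; it is enough to label the cells with 0 ≤ a ≤ 6 and 0 ≤ b ≤ 7.
Every move lowers a or b (never raises either), so fill the grid row by row in increasing a, and left to right within a row: each cell's successors are then already labelled.
      b=0  b=1  b=2  b=3  b=4  b=5  b=6  b=7
a=0:    L    L    L    L    L    W    W    W
a=1:    L    W    W    W    W    W    L    L
a=2:    W    W    W    W    W    L    L    W
a=3:    W    L    L    L    L    L    W    W
a=4:    L    L    W    W    W    W    W    L
a=5:    L    W    W    W    W    W    L    L
a=6:    W    W    L    L    L    L    L    W
Cells with no legal move (terminal, hence L): (0,0), (0,1), (0,2), (0,3), (0,4), (1,0).
The remaining L cells, each justified by listing all of its moves:
(1,6): moves to (1,1)(W), (0,5)(W); every one is W ⇒ L
(1,7): moves to (1,2)(W), (0,6)(W); every one is W ⇒ L
(2,5): moves to (0,5)(W), (2,0)(W), (1,4)(W); every one is W ⇒ L
(2,6): moves to (0,6)(W), (2,1)(W), (1,5)(W); every one is W ⇒ L
(3,1): moves to (1,1)(W), (2,0)(W); every one is W ⇒ L
(3,2): moves to (1,2)(W), (2,1)(W); every one is W ⇒ L
(3,3): moves to (1,3)(W), (2,2)(W); every one is W ⇒ L
(3,4): moves to (1,4)(W), (2,3)(W); every one is W ⇒ L
(3,5): moves to (1,5)(W), (3,0)(W), (2,4)(W); every one is W ⇒ L
(4,0): the only move is to (2,0)(W), a W ⇒ L
(4,1): moves to (2,1)(W), (3,0)(W); every one is W ⇒ L
(4,7): moves to (2,7)(W), (4,2)(W), (3,6)(W); every one is W ⇒ L
(5,0): the only move is to (3,0)(W), a W ⇒ L
(5,6): moves to (3,6)(W), (5,1)(W), (4,5)(W); every one is W ⇒ L
(5,7): moves to (3,7)(W), (5,2)(W), (4,6)(W); every one is W ⇒ L
(6,2): moves to (4,2)(W), (5,1)(W); every one is W ⇒ L
(6,3): moves to (4,3)(W), (5,2)(W); every one is W ⇒ L
(6,4): moves to (4,4)(W), (5,3)(W); every one is W ⇒ L
(6,5): moves to (4,5)(W), (6,0)(W), (5,4)(W); every one is W ⇒ L
(6,6): moves to (4,6)(W), (6,1)(W), (5,5)(W); every one is W ⇒ L
Every other cell has at least one move into one of the L cells above, so it is W.
The starting position (6,7) is W: Player 1 should move to (4,7), handing over an L position.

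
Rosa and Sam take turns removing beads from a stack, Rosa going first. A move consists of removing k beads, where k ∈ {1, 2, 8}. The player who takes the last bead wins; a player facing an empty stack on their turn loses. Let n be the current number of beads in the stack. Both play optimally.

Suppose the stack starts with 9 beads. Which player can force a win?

Label each position W (a win for the player to move) or L (a loss). A position with no legal move is L; any other position is W exactly when some move reaches an L, and L when every move reaches a W.
n=0: no move → L
n=1: W (go to 0, an L position)
n=2: W (go to 0, an L position)
n=3: L (options 2(W), 1(W) are all W)
n=4: W (go to 3, an L position)
n=5: W (go to 3, an L position)
n=6: L (options 5(W), 4(W) are all W)
n=7: W (go to 6, an L position)
n=8: W (go to 6, an L position)
n=9: L (options 8(W), 7(W), 1(W) are all W)
The starting position 9 is L: whatever Rosa does, the opponent receives a W position.

Sam wins.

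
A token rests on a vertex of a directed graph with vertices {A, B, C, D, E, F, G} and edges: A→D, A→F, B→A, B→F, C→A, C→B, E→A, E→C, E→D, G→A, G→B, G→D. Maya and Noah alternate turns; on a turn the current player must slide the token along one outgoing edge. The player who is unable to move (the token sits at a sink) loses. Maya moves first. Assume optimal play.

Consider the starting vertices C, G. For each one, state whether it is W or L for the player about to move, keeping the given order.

C: L, G: W

Classify positions by backward induction: terminal positions (no move available) are L. From any other position, the mover wins iff some move reaches an L.
Every edge goes from a vertex to one that appears earlier in the order F, D, A, B, G, C, E, so processing vertices in that order labels each vertex after all of its successors.
F: no outgoing edge → L
D: no outgoing edge → L
A: reaches L-position D → W
B: reaches L-position F → W
G: reaches L-position D → W
C: only reaches B(W), A(W), all W → L
E: reaches L-position C → W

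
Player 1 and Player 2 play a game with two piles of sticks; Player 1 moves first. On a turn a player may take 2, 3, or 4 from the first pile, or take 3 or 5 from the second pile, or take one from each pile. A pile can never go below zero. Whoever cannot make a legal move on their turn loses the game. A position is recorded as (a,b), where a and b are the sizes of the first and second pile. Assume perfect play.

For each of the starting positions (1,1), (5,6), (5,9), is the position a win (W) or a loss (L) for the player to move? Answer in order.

Use the standard recursion: the mover loses at a terminal position; elsewhere, the mover wins exactly when some move hands the opponent an L position.
No move ever increases a pile, so every position that can arise here has a ≤ 5 and b ≤ 9; it is enough to label the cells with 0 ≤ a ≤ 5 and 0 ≤ b ≤ 9.
Every move lowers a or b (never raises either), so fill the grid row by row in increasing a, and left to right within a row: each cell's successors are then already labelled.
      b=0  b=1  b=2  b=3  b=4  b=5  b=6  b=7  b=8  b=9
a=0:    L    L    L    W    W    W    W    W    L    L
a=1:    L    W    W    W    L    W    L    W    L    W
a=2:    W    W    W    L    L    W    W    W    W    W
a=3:    W    W    W    L    W    W    W    L    W    W
a=4:    W    W    W    W    W    L    W    L    W    W
a=5:    W    L    L    W    W    W    W    W    W    L
Cells with no legal move (terminal, hence L): (0,0), (0,1), (0,2), (1,0).
The remaining L cells, each justified by listing all of its moves:
(0,8): →(0,5)(W), (0,3)(W) — all W, so L
(0,9): →(0,6)(W), (0,4)(W) — all W, so L
(1,4): →(1,1)(W), (0,3)(W) — all W, so L
(1,6): →(1,3)(W), (1,1)(W), (0,5)(W) — all W, so L
(1,8): →(1,5)(W), (1,3)(W), (0,7)(W) — all W, so L
(2,3): →(0,3)(W), (2,0)(W), (1,2)(W) — all W, so L
(2,4): →(0,4)(W), (2,1)(W), (1,3)(W) — all W, so L
(3,3): →(1,3)(W), (0,3)(W), (3,0)(W), (2,2)(W) — all W, so L
(3,7): →(1,7)(W), (0,7)(W), (3,4)(W), (3,2)(W), (2,6)(W) — all W, so L
(4,5): →(2,5)(W), (1,5)(W), (0,5)(W), (4,2)(W), (4,0)(W), (3,4)(W) — all W, so L
(4,7): →(2,7)(W), (1,7)(W), (0,7)(W), (4,4)(W), (4,2)(W), (3,6)(W) — all W, so L
(5,1): →(3,1)(W), (2,1)(W), (1,1)(W), (4,0)(W) — all W, so L
(5,2): →(3,2)(W), (2,2)(W), (1,2)(W), (4,1)(W) — all W, so L
(5,9): →(3,9)(W), (2,9)(W), (1,9)(W), (5,6)(W), (5,4)(W), (4,8)(W) — all W, so L
Every other cell has at least one move into one of the L cells above, so it is W.
(1,1): the move to (0,0) reaches an L cell, so W
(5,6): the move to (1,6) reaches an L cell, so W
(5,9): one of the L cells justified above, so L

(1,1): W, (5,6): W, (5,9): L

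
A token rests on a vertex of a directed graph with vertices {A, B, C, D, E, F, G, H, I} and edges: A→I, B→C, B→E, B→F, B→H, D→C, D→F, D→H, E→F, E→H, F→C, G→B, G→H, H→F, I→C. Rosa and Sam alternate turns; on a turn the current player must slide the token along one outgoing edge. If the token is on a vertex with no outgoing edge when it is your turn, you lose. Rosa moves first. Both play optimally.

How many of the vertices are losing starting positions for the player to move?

3

Work bottom-up. With no move the player to move loses. Otherwise the position is W if at least one move leads to an L position for the opponent, and L if every move leads to a W.
Every edge goes from a vertex to one that appears earlier in the order C, F, H, E, D, B, I, A, G, so processing vertices in that order labels each vertex after all of its successors.
C: no outgoing edge → L
F: can move to C, which is L ⇒ W
H: the only move is to F(W), a W ⇒ L
E: can move to H, which is L ⇒ W
D: can move to H, which is L ⇒ W
B: can move to H, which is L ⇒ W
I: can move to C, which is L ⇒ W
A: the only move is to I(W), a W ⇒ L
G: can move to H, which is L ⇒ W
The L vertices are A, C, H; that is 3 in all.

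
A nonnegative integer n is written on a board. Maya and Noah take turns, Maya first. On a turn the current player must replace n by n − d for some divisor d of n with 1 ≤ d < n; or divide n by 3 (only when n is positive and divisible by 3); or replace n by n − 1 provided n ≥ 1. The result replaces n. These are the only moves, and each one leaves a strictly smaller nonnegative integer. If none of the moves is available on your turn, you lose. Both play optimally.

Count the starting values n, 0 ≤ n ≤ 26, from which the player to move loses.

11

Classify positions by backward induction: terminal positions (no move available) are L. From any other position, the mover wins iff some move reaches an L.
n=0: no move → L
n=1: →0(L), so W
n=2: →1(W) only, which is W, so L
n=3: →2(L), so W
n=4: →2(L), so W
n=5: →4(W) only, which is W, so L
n=6: →2(L), so W
n=7: →6(W) only, which is W, so L
n=8: →7(L), so W
n=9: →3(W), 6(W), 8(W) — all W, so L
n=10: →5(L), so W
n=11: →10(W) only, which is W, so L
n=12: →9(L), so W
n=13: →12(W) only, which is W, so L
n=14: →7(L), so W
n=15: →5(L), so W
n=16: →8(W), 12(W), 14(W), 15(W) — all W, so L
n=17: →16(L), so W
n=18: →9(L), so W
n=19: →18(W) only, which is W, so L
n=20: →16(L), so W
n=21: →7(L), so W
n=22: →11(L), so W
n=23: →22(W) only, which is W, so L
n=24: →16(L), so W
n=25: →20(W), 24(W) — all W, so L
n=26: →13(L), so W
L entries with 0 ≤ n ≤ 26: n = 0, 2, 5, 7, 9, 11, 13, 16, 19, 23, 25; that makes 11.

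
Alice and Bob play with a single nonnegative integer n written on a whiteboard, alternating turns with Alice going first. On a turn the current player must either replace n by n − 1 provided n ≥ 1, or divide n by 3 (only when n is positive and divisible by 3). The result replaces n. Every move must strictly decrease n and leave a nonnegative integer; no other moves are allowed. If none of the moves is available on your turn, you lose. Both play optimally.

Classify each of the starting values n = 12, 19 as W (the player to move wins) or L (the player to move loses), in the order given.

12: W, 19: L

Label each position W (a win for the player to move) or L (a loss). A position with no legal move is L; any other position is W exactly when some move reaches an L, and L when every move reaches a W.
n=0: no move → L
n=1: reaches L-position 0 → W
n=2: only reaches 1(W), which is W → L
n=3: reaches L-position 2 → W
n=4: only reaches 3(W), which is W → L
n=5: reaches L-position 4 → W
n=6: reaches L-position 2 → W
n=7: only reaches 6(W), which is W → L
n=8: reaches L-position 7 → W
n=9: only reaches 3(W), 8(W), all W → L
n=10: reaches L-position 9 → W
n=11: only reaches 10(W), which is W → L
n=12: reaches L-position 4 → W
n=13: only reaches 12(W), which is W → L
n=14: reaches L-position 13 → W
n=15: only reaches 5(W), 14(W), all W → L
n=16: reaches L-position 15 → W
n=17: only reaches 16(W), which is W → L
n=18: reaches L-position 17 → W
n=19: only reaches 18(W), which is W → L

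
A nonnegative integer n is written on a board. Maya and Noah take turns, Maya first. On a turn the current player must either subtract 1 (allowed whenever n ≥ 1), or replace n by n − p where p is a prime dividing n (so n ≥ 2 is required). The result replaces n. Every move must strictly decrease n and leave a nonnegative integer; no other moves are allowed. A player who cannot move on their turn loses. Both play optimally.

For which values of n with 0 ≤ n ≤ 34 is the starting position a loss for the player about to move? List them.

0, 4, 8, 12, 16, 20, 24, 28, 32

Label each position W (a win for the player to move) or L (a loss). A position with no legal move is L; any other position is W exactly when some move reaches an L, and L when every move reaches a W.
n=0: no move → L
n=1: reaches L-position 0 → W
n=2: reaches L-position 0 → W
n=3: reaches L-position 0 → W
n=4: only reaches 2(W), 3(W), all W → L
n=5: reaches L-position 0 → W
n=6: reaches L-position 4 → W
n=7: reaches L-position 0 → W
n=8: only reaches 6(W), 7(W), all W → L
n=9: reaches L-position 8 → W
n=10: reaches L-position 8 → W
n=11: reaches L-position 0 → W
n=12: only reaches 9(W), 10(W), 11(W), all W → L
n=13: reaches L-position 0 → W
n=14: reaches L-position 12 → W
n=15: reaches L-position 12 → W
n=16: only reaches 14(W), 15(W), all W → L
n=17: reaches L-position 0 → W
n=18: reaches L-position 16 → W
n=19: reaches L-position 0 → W
n=20: only reaches 15(W), 18(W), 19(W), all W → L
n=21: reaches L-position 20 → W
n=22: reaches L-position 20 → W
n=23: reaches L-position 0 → W
n=24: only reaches 21(W), 22(W), 23(W), all W → L
n=25: reaches L-position 20 → W
n=26: reaches L-position 24 → W
n=27: reaches L-position 24 → W
n=28: only reaches 21(W), 26(W), 27(W), all W → L
n=29: reaches L-position 0 → W
n=30: reaches L-position 28 → W
n=31: reaches L-position 0 → W
n=32: only reaches 30(W), 31(W), all W → L
n=33: reaches L-position 32 → W
n=34: reaches L-position 32 → W
Reading off the rows marked L gives the requested list; there are 9 such values of n.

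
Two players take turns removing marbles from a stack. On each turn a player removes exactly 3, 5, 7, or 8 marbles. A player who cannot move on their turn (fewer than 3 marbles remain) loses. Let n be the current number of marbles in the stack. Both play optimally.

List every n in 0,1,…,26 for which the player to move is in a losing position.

0, 1, 2, 11, 12, 13, 22, 23, 24

Compute win/loss labels from the base case upward. A position with no move is L. Any other position is W if it can reach an L in one move, else L.
n=0: no move → L
n=1: no move → L
n=2: no move → L
n=3: →0(L), so W
n=4: →1(L), so W
n=5: →2(L), so W
n=6: →1(L), so W
n=7: →2(L), so W
n=8: →1(L), so W
n=9: →2(L), so W
n=10: →2(L), so W
n=11: →8(W), 6(W), 4(W), 3(W) — all W, so L
n=12: →9(W), 7(W), 5(W), 4(W) — all W, so L
n=13: →10(W), 8(W), 6(W), 5(W) — all W, so L
n=14: →11(L), so W
n=15: →12(L), so W
n=16: →13(L), so W
n=17: →12(L), so W
n=18: →13(L), so W
n=19: →12(L), so W
n=20: →13(L), so W
n=21: →13(L), so W
n=22: →19(W), 17(W), 15(W), 14(W) — all W, so L
n=23: →20(W), 18(W), 16(W), 15(W) — all W, so L
n=24: →21(W), 19(W), 17(W), 16(W) — all W, so L
n=25: →22(L), so W
n=26: →23(L), so W
The losing starting values of n are exactly the entries labelled L in this table (9 of them).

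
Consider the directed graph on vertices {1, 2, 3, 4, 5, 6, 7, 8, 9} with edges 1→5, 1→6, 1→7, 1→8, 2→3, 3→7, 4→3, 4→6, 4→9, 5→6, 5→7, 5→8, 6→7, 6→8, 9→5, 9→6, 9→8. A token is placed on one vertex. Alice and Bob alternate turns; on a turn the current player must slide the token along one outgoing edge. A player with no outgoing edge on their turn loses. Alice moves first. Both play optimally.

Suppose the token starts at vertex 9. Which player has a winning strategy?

Alice wins.

Compute win/loss labels from the base case upward. A position with no move is L. Any other position is W if it can reach an L in one move, else L.
Every edge goes from a vertex to one that appears earlier in the order 8, 7, 6, 5, 9, 3, 2, 1, 4, so processing vertices in that order labels each vertex after all of its successors.
8: no outgoing edge → L
7: no outgoing edge → L
6: →7(L), so W
5: →7(L), so W
9: →8(L), so W
3: →7(L), so W
2: →3(W) only, which is W, so L
1: →7(L), so W
4: →3(W), 9(W), 6(W) — all W, so L
The starting position 9 is W: Alice should move to 8, handing over an L position.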